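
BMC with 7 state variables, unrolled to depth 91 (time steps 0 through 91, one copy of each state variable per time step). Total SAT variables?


BMC unrolls to depth k, creating one copy of each state var for steps 0..k.
Step count = 91 + 1 = 92 (steps 0 through 91)
Vars per step = 7
Total = 7 * 92 = 644

644


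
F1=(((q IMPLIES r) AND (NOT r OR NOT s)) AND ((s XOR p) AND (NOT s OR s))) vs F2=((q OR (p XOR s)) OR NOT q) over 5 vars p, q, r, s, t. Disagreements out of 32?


F1 = (((q IMPLIES r) AND (NOT r OR NOT s)) AND ((s XOR p) AND (NOT s OR s)))
F2 = ((q OR (p XOR s)) OR NOT q)
Evaluate both on each of 32 rows (bits = p,q,r,s,t):
  row 0 [00000]: F1=0 F2=1 (differ) -> 1
  row 1 [00001]: F1=0 F2=1 (differ) -> 1
  row 2 [00010]: F1=1 F2=1 -> 0
  row 3 [00011]: F1=1 F2=1 -> 0
  row 4 [00100]: F1=0 F2=1 (differ) -> 1
  row 5 [00101]: F1=0 F2=1 (differ) -> 1
  row 6 [00110]: F1=0 F2=1 (differ) -> 1
  row 7 [00111]: F1=0 F2=1 (differ) -> 1
  row 8 [01000]: F1=0 F2=1 (differ) -> 1
  row 9 [01001]: F1=0 F2=1 (differ) -> 1
  row 10 [01010]: F1=0 F2=1 (differ) -> 1
  row 11 [01011]: F1=0 F2=1 (differ) -> 1
  row 12 [01100]: F1=0 F2=1 (differ) -> 1
  row 13 [01101]: F1=0 F2=1 (differ) -> 1
  row 14 [01110]: F1=0 F2=1 (differ) -> 1
  row 15 [01111]: F1=0 F2=1 (differ) -> 1
  row 16 [10000]: F1=1 F2=1 -> 0
  row 17 [10001]: F1=1 F2=1 -> 0
  row 18 [10010]: F1=0 F2=1 (differ) -> 1
  row 19 [10011]: F1=0 F2=1 (differ) -> 1
  row 20 [10100]: F1=1 F2=1 -> 0
  row 21 [10101]: F1=1 F2=1 -> 0
  row 22 [10110]: F1=0 F2=1 (differ) -> 1
  row 23 [10111]: F1=0 F2=1 (differ) -> 1
  row 24 [11000]: F1=0 F2=1 (differ) -> 1
  row 25 [11001]: F1=0 F2=1 (differ) -> 1
  row 26 [11010]: F1=0 F2=1 (differ) -> 1
  row 27 [11011]: F1=0 F2=1 (differ) -> 1
  row 28 [11100]: F1=1 F2=1 -> 0
  row 29 [11101]: F1=1 F2=1 -> 0
  row 30 [11110]: F1=0 F2=1 (differ) -> 1
  row 31 [11111]: F1=0 F2=1 (differ) -> 1
Full result column, 8 rows per line (p,q fixed per line; r,s,t runs 000..111 left to right):
  rows 0-7 [p,q=00]: 11001111  (ones: 6)
  rows 8-15 [p,q=01]: 11111111  (ones: 8)
  rows 16-23 [p,q=10]: 00110011  (ones: 4)
  rows 24-31 [p,q=11]: 11110011  (ones: 6)
Disagreements = 6+8+4+6 = 24

24


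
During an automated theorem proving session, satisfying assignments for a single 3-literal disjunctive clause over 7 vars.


Step 1: Total=2^7=128
Step 2: Unsat when all 3 false: 2^4=16
Step 3: Sat=128-16=112

112


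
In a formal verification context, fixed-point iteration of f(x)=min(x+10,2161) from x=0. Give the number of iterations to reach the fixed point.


Step 1: x=0, cap=2161, increment=10
Step 2: x grows by 10 each step until capped at 2161; fixed point is x=2161
Step 3: iterations = ceil(2161/10) = 217

217


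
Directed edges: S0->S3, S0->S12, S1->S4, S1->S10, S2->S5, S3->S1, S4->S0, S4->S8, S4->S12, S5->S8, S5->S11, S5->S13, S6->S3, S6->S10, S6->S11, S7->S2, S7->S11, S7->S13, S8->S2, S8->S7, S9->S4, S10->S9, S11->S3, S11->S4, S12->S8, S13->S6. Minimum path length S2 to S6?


BFS layer-by-layer from S2:
  dist 0: {S2}
  dist 1: {S5}
  dist 2: {S8, S11, S13}
  dist 3: {S3, S4, S6, S7}
  -> S6 reached at distance 3
Shortest path length = 3

3


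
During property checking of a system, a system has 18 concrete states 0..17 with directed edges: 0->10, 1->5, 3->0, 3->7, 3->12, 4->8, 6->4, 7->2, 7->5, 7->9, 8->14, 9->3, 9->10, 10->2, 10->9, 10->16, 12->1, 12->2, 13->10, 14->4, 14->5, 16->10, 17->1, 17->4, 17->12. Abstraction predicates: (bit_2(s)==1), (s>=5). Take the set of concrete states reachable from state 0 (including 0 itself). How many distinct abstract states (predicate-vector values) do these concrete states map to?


BFS from 0:
Concrete reachable: {0, 1, 2, 3, 5, 7, 9, 10, 12, 16}
Abstract via predicates (bit_2(s)==1), (s>=5):
  (0,0) <- {0, 1, 2, 3}
  (0,1) <- {9, 10, 16}
  (1,1) <- {5, 7, 12}
Distinct abstract states = 3

3


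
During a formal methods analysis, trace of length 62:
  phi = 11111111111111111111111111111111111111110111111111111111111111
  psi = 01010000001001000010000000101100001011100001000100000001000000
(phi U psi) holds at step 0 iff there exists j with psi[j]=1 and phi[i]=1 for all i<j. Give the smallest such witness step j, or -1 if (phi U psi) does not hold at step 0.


(phi U psi) at 0: need smallest j with psi[j]=1 and phi[i]=1 for all i in [0,j).
Scan from step 0:
  step 0: phi=1, psi=0 -> continue
  step 1: psi=1 and phi held for [0,1) -> witness found
Witness step = 1

1


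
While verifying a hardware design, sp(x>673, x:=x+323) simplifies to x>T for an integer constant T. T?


Formula: sp(P, x:=E) = exists old_x. (x = E[old_x/x]) AND P[old_x/x] (old_x is the value of x before the assignment; eliminate old_x by solving x = E[old_x/x] for old_x)
Step 1: Precondition P: x>673, i.e. old_x > 673
Step 2: Assignment gives x = old_x + 323, so old_x = x - 323
Step 3: Substitute into P: x - 323 > 673
Step 4: Simplify: x > 673+323 = 996

996


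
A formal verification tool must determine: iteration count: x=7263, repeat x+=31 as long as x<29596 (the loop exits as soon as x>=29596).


Step 1: x goes from 7263 toward 29596 by 31; the body runs while x<29596, so iterations = ceil((bound-start)/step)
Step 2: Distance=22333
Step 3: ceil(22333/31)=721

721


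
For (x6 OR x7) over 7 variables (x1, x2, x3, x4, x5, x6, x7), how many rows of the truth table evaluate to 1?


Formula: (x6 OR x7) over 7 vars (128 rows)
Evaluate each row (x1, x2, x3, x4, x5, x6, x7 as bits, MSB first):
  row 0 [0000000]: (0 OR 0) -> 0
  row 1 [0000001]: (0 OR 1) -> 1
  row 2 [0000010]: (1 OR 0) -> 1
  row 3 [0000011]: (1 OR 1) -> 1
  row 4 [0000100]: (0 OR 0) -> 0
  (every remaining row is evaluated the same way; all 128 results are listed next)
Full result column, 8 rows per line (x1,x2,x3,x4 fixed per line; x5,x6,x7 runs 000..111 left to right):
  rows 0-7 [x1,x2,x3,x4=0000]: 01110111  (ones: 6)
  rows 8-15 [x1,x2,x3,x4=0001]: 01110111  (ones: 6)
  rows 16-23 [x1,x2,x3,x4=0010]: 01110111  (ones: 6)
  rows 24-31 [x1,x2,x3,x4=0011]: 01110111  (ones: 6)
  rows 32-39 [x1,x2,x3,x4=0100]: 01110111  (ones: 6)
  rows 40-47 [x1,x2,x3,x4=0101]: 01110111  (ones: 6)
  rows 48-55 [x1,x2,x3,x4=0110]: 01110111  (ones: 6)
  rows 56-63 [x1,x2,x3,x4=0111]: 01110111  (ones: 6)
  rows 64-71 [x1,x2,x3,x4=1000]: 01110111  (ones: 6)
  rows 72-79 [x1,x2,x3,x4=1001]: 01110111  (ones: 6)
  rows 80-87 [x1,x2,x3,x4=1010]: 01110111  (ones: 6)
  rows 88-95 [x1,x2,x3,x4=1011]: 01110111  (ones: 6)
  rows 96-103 [x1,x2,x3,x4=1100]: 01110111  (ones: 6)
  rows 104-111 [x1,x2,x3,x4=1101]: 01110111  (ones: 6)
  rows 112-119 [x1,x2,x3,x4=1110]: 01110111  (ones: 6)
  rows 120-127 [x1,x2,x3,x4=1111]: 01110111  (ones: 6)
Count of 1-rows = 6+6+6+6+6+6+6+6+6+6+6+6+6+6+6+6 = 96

96


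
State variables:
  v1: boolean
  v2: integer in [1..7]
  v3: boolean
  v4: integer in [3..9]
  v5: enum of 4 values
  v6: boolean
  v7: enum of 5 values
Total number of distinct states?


State space = product of domain sizes of all variables.
Domain sizes:
  v1 (boolean): 2
  v2 (integer in [1..7]): 7
  v3 (boolean): 2
  v4 (integer in [3..9]): 7
  v5 (enum of 4 values): 4
  v6 (boolean): 2
  v7 (enum of 5 values): 5
Product = 2 * 7 * 2 * 7 * 4 * 2 * 5 = 7840

7840


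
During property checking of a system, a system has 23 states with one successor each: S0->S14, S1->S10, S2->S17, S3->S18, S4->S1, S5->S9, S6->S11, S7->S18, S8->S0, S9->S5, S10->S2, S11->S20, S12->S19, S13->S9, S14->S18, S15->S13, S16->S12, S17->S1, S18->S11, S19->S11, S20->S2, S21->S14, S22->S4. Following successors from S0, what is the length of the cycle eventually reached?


Trace from S0 until a state repeats:
  S0 -> S14 -> S18 -> S11 -> S20 -> S2 -> S17 -> S1 -> S10 -> S2
S2 first seen at step 5, revisited at step 9.
Cycle length = 9 - 5 = 4

4


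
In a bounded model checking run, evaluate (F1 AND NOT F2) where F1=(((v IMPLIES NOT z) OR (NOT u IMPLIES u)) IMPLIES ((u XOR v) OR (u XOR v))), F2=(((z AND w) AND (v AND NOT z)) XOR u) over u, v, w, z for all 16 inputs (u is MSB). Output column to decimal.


F1 = (((v IMPLIES NOT z) OR (NOT u IMPLIES u)) IMPLIES ((u XOR v) OR (u XOR v)))
F2 = (((z AND w) AND (v AND NOT z)) XOR u)
Counterexample to F1=>F2 is where F1=1 and F2=0.
Evaluate each row (bits = u,v,w,z, MSB first):
  row 0 [0000]: F1=0 F2=0 -> F1&~F2 -> 0
  row 1 [0001]: F1=0 F2=0 -> F1&~F2 -> 0
  row 2 [0010]: F1=0 F2=0 -> F1&~F2 -> 0
  row 3 [0011]: F1=0 F2=0 -> F1&~F2 -> 0
  row 4 [0100]: F1=1 F2=0 -> F1&~F2 -> 1
  row 5 [0101]: F1=1 F2=0 -> F1&~F2 -> 1
  row 6 [0110]: F1=1 F2=0 -> F1&~F2 -> 1
  row 7 [0111]: F1=1 F2=0 -> F1&~F2 -> 1
  row 8 [1000]: F1=1 F2=1 -> F1&~F2 -> 0
  row 9 [1001]: F1=1 F2=1 -> F1&~F2 -> 0
  row 10 [1010]: F1=1 F2=1 -> F1&~F2 -> 0
  row 11 [1011]: F1=1 F2=1 -> F1&~F2 -> 0
  row 12 [1100]: F1=0 F2=1 -> F1&~F2 -> 0
  row 13 [1101]: F1=0 F2=1 -> F1&~F2 -> 0
  row 14 [1110]: F1=0 F2=1 -> F1&~F2 -> 0
  row 15 [1111]: F1=0 F2=1 -> F1&~F2 -> 0
Full result column, 4 rows per line (u,v fixed per line; w,z runs 00..11 left to right):
  rows 0-3 [u,v=00]: 0000  = hex 0
  rows 4-7 [u,v=01]: 1111  = hex F
  rows 8-11 [u,v=10]: 0000  = hex 0
  rows 12-15 [u,v=11]: 0000  = hex 0
Counterexample vector (row 0 .. row 15) = 0000111100000000
Output column grouped in 4s = 0000 1111 0000 0000 = 0x0F00
Convert to decimal digit by digit (value = value*16 + digit):
  0 -> 0
  0*16 + 15 (F) = 15
  15*16 + 0 = 240
  240*16 + 0 = 3840
Decimal = 3840

3840


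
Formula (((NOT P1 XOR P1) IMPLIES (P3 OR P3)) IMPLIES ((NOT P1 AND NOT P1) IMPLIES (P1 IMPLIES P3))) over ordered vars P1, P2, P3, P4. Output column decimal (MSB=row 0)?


Formula: (((NOT P1 XOR P1) IMPLIES (P3 OR P3)) IMPLIES ((NOT P1 AND NOT P1) IMPLIES (P1 IMPLIES P3))) over P1, P2, P3, P4 (16 rows)
Evaluate each row (bits = P1,P2,P3,P4, MSB first):
  row 0 [0000]: (((NOT 0 XOR 0) IMPLIES (0 OR 0)) IMPLIES ((NOT 0 AND NOT 0) IMPLIES (0 IMPLIES 0))) -> 1
  row 1 [0001]: (((NOT 0 XOR 0) IMPLIES (0 OR 0)) IMPLIES ((NOT 0 AND NOT 0) IMPLIES (0 IMPLIES 0))) -> 1
  row 2 [0010]: (((NOT 0 XOR 0) IMPLIES (1 OR 1)) IMPLIES ((NOT 0 AND NOT 0) IMPLIES (0 IMPLIES 1))) -> 1
  row 3 [0011]: (((NOT 0 XOR 0) IMPLIES (1 OR 1)) IMPLIES ((NOT 0 AND NOT 0) IMPLIES (0 IMPLIES 1))) -> 1
  row 4 [0100]: (((NOT 0 XOR 0) IMPLIES (0 OR 0)) IMPLIES ((NOT 0 AND NOT 0) IMPLIES (0 IMPLIES 0))) -> 1
  row 5 [0101]: (((NOT 0 XOR 0) IMPLIES (0 OR 0)) IMPLIES ((NOT 0 AND NOT 0) IMPLIES (0 IMPLIES 0))) -> 1
  row 6 [0110]: (((NOT 0 XOR 0) IMPLIES (1 OR 1)) IMPLIES ((NOT 0 AND NOT 0) IMPLIES (0 IMPLIES 1))) -> 1
  row 7 [0111]: (((NOT 0 XOR 0) IMPLIES (1 OR 1)) IMPLIES ((NOT 0 AND NOT 0) IMPLIES (0 IMPLIES 1))) -> 1
  row 8 [1000]: (((NOT 1 XOR 1) IMPLIES (0 OR 0)) IMPLIES ((NOT 1 AND NOT 1) IMPLIES (1 IMPLIES 0))) -> 1
  row 9 [1001]: (((NOT 1 XOR 1) IMPLIES (0 OR 0)) IMPLIES ((NOT 1 AND NOT 1) IMPLIES (1 IMPLIES 0))) -> 1
  row 10 [1010]: (((NOT 1 XOR 1) IMPLIES (1 OR 1)) IMPLIES ((NOT 1 AND NOT 1) IMPLIES (1 IMPLIES 1))) -> 1
  row 11 [1011]: (((NOT 1 XOR 1) IMPLIES (1 OR 1)) IMPLIES ((NOT 1 AND NOT 1) IMPLIES (1 IMPLIES 1))) -> 1
  row 12 [1100]: (((NOT 1 XOR 1) IMPLIES (0 OR 0)) IMPLIES ((NOT 1 AND NOT 1) IMPLIES (1 IMPLIES 0))) -> 1
  row 13 [1101]: (((NOT 1 XOR 1) IMPLIES (0 OR 0)) IMPLIES ((NOT 1 AND NOT 1) IMPLIES (1 IMPLIES 0))) -> 1
  row 14 [1110]: (((NOT 1 XOR 1) IMPLIES (1 OR 1)) IMPLIES ((NOT 1 AND NOT 1) IMPLIES (1 IMPLIES 1))) -> 1
  row 15 [1111]: (((NOT 1 XOR 1) IMPLIES (1 OR 1)) IMPLIES ((NOT 1 AND NOT 1) IMPLIES (1 IMPLIES 1))) -> 1
Full result column, 4 rows per line (P1,P2 fixed per line; P3,P4 runs 00..11 left to right):
  rows 0-3 [P1,P2=00]: 1111  = hex F
  rows 4-7 [P1,P2=01]: 1111  = hex F
  rows 8-11 [P1,P2=10]: 1111  = hex F
  rows 12-15 [P1,P2=11]: 1111  = hex F
Output column (row 0 .. row 15) = 1111111111111111
Output column grouped in 4s = 1111 1111 1111 1111 = 0xFFFF
Convert to decimal digit by digit (value = value*16 + digit):
  F -> 15
  15*16 + 15 (F) = 255
  255*16 + 15 (F) = 4095
  4095*16 + 15 (F) = 65535
Decimal = 65535

65535


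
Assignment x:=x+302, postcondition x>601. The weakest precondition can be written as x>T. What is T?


Formula: wp(x:=E, P) = P[E/x] (substitute E for x in postcondition)
Step 1: Postcondition: x>601
Step 2: Substitute x+302 for x: x+302>601
Step 3: Solve for x: x > 601-302 = 299

299


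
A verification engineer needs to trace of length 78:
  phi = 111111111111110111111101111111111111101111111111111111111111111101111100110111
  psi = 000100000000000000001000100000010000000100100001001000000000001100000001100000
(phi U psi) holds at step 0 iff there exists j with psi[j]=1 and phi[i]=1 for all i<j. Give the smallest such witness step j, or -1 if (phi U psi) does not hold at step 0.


(phi U psi) at 0: need smallest j with psi[j]=1 and phi[i]=1 for all i in [0,j).
Scan from step 0:
  step 0: phi=1, psi=0 -> continue
  step 1: phi=1, psi=0 -> continue
  step 2: phi=1, psi=0 -> continue
  step 3: psi=1 and phi held for [0,3) -> witness found
Witness step = 3

3


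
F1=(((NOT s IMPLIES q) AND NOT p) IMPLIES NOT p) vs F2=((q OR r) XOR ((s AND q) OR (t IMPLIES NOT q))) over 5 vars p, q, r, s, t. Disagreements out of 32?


F1 = (((NOT s IMPLIES q) AND NOT p) IMPLIES NOT p)
F2 = ((q OR r) XOR ((s AND q) OR (t IMPLIES NOT q)))
Evaluate both on each of 32 rows (bits = p,q,r,s,t):
  row 0 [00000]: F1=1 F2=1 -> 0
  row 1 [00001]: F1=1 F2=1 -> 0
  row 2 [00010]: F1=1 F2=1 -> 0
  row 3 [00011]: F1=1 F2=1 -> 0
  row 4 [00100]: F1=1 F2=0 (differ) -> 1
  row 5 [00101]: F1=1 F2=0 (differ) -> 1
  row 6 [00110]: F1=1 F2=0 (differ) -> 1
  row 7 [00111]: F1=1 F2=0 (differ) -> 1
  row 8 [01000]: F1=1 F2=0 (differ) -> 1
  row 9 [01001]: F1=1 F2=1 -> 0
  row 10 [01010]: F1=1 F2=0 (differ) -> 1
  row 11 [01011]: F1=1 F2=0 (differ) -> 1
  row 12 [01100]: F1=1 F2=0 (differ) -> 1
  row 13 [01101]: F1=1 F2=1 -> 0
  row 14 [01110]: F1=1 F2=0 (differ) -> 1
  row 15 [01111]: F1=1 F2=0 (differ) -> 1
  row 16 [10000]: F1=1 F2=1 -> 0
  row 17 [10001]: F1=1 F2=1 -> 0
  row 18 [10010]: F1=1 F2=1 -> 0
  row 19 [10011]: F1=1 F2=1 -> 0
  row 20 [10100]: F1=1 F2=0 (differ) -> 1
  row 21 [10101]: F1=1 F2=0 (differ) -> 1
  row 22 [10110]: F1=1 F2=0 (differ) -> 1
  row 23 [10111]: F1=1 F2=0 (differ) -> 1
  row 24 [11000]: F1=1 F2=0 (differ) -> 1
  row 25 [11001]: F1=1 F2=1 -> 0
  row 26 [11010]: F1=1 F2=0 (differ) -> 1
  row 27 [11011]: F1=1 F2=0 (differ) -> 1
  row 28 [11100]: F1=1 F2=0 (differ) -> 1
  row 29 [11101]: F1=1 F2=1 -> 0
  row 30 [11110]: F1=1 F2=0 (differ) -> 1
  row 31 [11111]: F1=1 F2=0 (differ) -> 1
Full result column, 8 rows per line (p,q fixed per line; r,s,t runs 000..111 left to right):
  rows 0-7 [p,q=00]: 00001111  (ones: 4)
  rows 8-15 [p,q=01]: 10111011  (ones: 6)
  rows 16-23 [p,q=10]: 00001111  (ones: 4)
  rows 24-31 [p,q=11]: 10111011  (ones: 6)
Disagreements = 4+6+4+6 = 20

20


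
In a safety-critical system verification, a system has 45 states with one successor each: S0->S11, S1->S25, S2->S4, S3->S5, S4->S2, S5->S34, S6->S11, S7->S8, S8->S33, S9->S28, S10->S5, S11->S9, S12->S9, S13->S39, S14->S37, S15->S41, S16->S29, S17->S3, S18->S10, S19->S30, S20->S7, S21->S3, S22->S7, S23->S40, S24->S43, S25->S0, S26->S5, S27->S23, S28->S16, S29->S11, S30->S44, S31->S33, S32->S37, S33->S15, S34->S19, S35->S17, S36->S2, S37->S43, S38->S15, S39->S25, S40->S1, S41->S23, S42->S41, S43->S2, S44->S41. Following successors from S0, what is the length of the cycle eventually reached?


Trace from S0 until a state repeats:
  S0 -> S11 -> S9 -> S28 -> S16 -> S29 -> S11
S11 first seen at step 1, revisited at step 6.
Cycle length = 6 - 1 = 5

5


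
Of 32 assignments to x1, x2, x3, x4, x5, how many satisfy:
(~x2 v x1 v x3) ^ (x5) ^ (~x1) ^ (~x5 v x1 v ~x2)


CNF with 4 clauses over 5 vars (32 assignments).
An assignment satisfies CNF iff every clause has >=1 true literal.
Check each row (bits = x1,x2,x3,x4,x5; clause T/F shown):
  row 0 [00000]: clauses=TFTT -> 0
  row 1 [00001]: clauses=TTTT -> 1
  row 2 [00010]: clauses=TFTT -> 0
  row 3 [00011]: clauses=TTTT -> 1
  row 4 [00100]: clauses=TFTT -> 0
  row 5 [00101]: clauses=TTTT -> 1
  row 6 [00110]: clauses=TFTT -> 0
  row 7 [00111]: clauses=TTTT -> 1
  row 8 [01000]: clauses=FFTT -> 0
  row 9 [01001]: clauses=FTTF -> 0
  row 10 [01010]: clauses=FFTT -> 0
  row 11 [01011]: clauses=FTTF -> 0
  row 12 [01100]: clauses=TFTT -> 0
  row 13 [01101]: clauses=TTTF -> 0
  row 14 [01110]: clauses=TFTT -> 0
  row 15 [01111]: clauses=TTTF -> 0
  row 16 [10000]: clauses=TFFT -> 0
  row 17 [10001]: clauses=TTFT -> 0
  row 18 [10010]: clauses=TFFT -> 0
  row 19 [10011]: clauses=TTFT -> 0
  row 20 [10100]: clauses=TFFT -> 0
  row 21 [10101]: clauses=TTFT -> 0
  row 22 [10110]: clauses=TFFT -> 0
  row 23 [10111]: clauses=TTFT -> 0
  row 24 [11000]: clauses=TFFT -> 0
  row 25 [11001]: clauses=TTFT -> 0
  row 26 [11010]: clauses=TFFT -> 0
  row 27 [11011]: clauses=TTFT -> 0
  row 28 [11100]: clauses=TFFT -> 0
  row 29 [11101]: clauses=TTFT -> 0
  row 30 [11110]: clauses=TFFT -> 0
  row 31 [11111]: clauses=TTFT -> 0
Full result column, 8 rows per line (x1,x2 fixed per line; x3,x4,x5 runs 000..111 left to right):
  rows 0-7 [x1,x2=00]: 01010101  (ones: 4)
  rows 8-15 [x1,x2=01]: 00000000  (ones: 0)
  rows 16-23 [x1,x2=10]: 00000000  (ones: 0)
  rows 24-31 [x1,x2=11]: 00000000  (ones: 0)
Satisfying assignments = 4+0+0+0 = 4

4


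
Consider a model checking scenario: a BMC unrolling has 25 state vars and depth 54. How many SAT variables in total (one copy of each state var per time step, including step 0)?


BMC unrolls to depth k, creating one copy of each state var for steps 0..k.
Step count = 54 + 1 = 55 (steps 0 through 54)
Vars per step = 25
Total = 25 * 55 = 1375

1375


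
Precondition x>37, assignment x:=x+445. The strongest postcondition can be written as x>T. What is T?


Formula: sp(P, x:=E) = exists old_x. (x = E[old_x/x]) AND P[old_x/x] (old_x is the value of x before the assignment; eliminate old_x by solving x = E[old_x/x] for old_x)
Step 1: Precondition P: x>37, i.e. old_x > 37
Step 2: Assignment gives x = old_x + 445, so old_x = x - 445
Step 3: Substitute into P: x - 445 > 37
Step 4: Simplify: x > 37+445 = 482

482


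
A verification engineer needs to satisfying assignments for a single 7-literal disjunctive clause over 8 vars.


Step 1: Total=2^8=256
Step 2: Unsat when all 7 false: 2^1=2
Step 3: Sat=256-2=254

254


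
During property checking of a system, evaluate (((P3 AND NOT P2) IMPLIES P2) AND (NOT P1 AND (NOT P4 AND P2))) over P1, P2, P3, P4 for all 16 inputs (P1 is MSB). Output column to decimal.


Formula: (((P3 AND NOT P2) IMPLIES P2) AND (NOT P1 AND (NOT P4 AND P2))) over P1, P2, P3, P4 (16 rows)
Evaluate each row (bits = P1,P2,P3,P4, MSB first):
  row 0 [0000]: (((0 AND NOT 0) IMPLIES 0) AND (NOT 0 AND (NOT 0 AND 0))) -> 0
  row 1 [0001]: (((0 AND NOT 0) IMPLIES 0) AND (NOT 0 AND (NOT 1 AND 0))) -> 0
  row 2 [0010]: (((1 AND NOT 0) IMPLIES 0) AND (NOT 0 AND (NOT 0 AND 0))) -> 0
  row 3 [0011]: (((1 AND NOT 0) IMPLIES 0) AND (NOT 0 AND (NOT 1 AND 0))) -> 0
  row 4 [0100]: (((0 AND NOT 1) IMPLIES 1) AND (NOT 0 AND (NOT 0 AND 1))) -> 1
  row 5 [0101]: (((0 AND NOT 1) IMPLIES 1) AND (NOT 0 AND (NOT 1 AND 1))) -> 0
  row 6 [0110]: (((1 AND NOT 1) IMPLIES 1) AND (NOT 0 AND (NOT 0 AND 1))) -> 1
  row 7 [0111]: (((1 AND NOT 1) IMPLIES 1) AND (NOT 0 AND (NOT 1 AND 1))) -> 0
  row 8 [1000]: (((0 AND NOT 0) IMPLIES 0) AND (NOT 1 AND (NOT 0 AND 0))) -> 0
  row 9 [1001]: (((0 AND NOT 0) IMPLIES 0) AND (NOT 1 AND (NOT 1 AND 0))) -> 0
  row 10 [1010]: (((1 AND NOT 0) IMPLIES 0) AND (NOT 1 AND (NOT 0 AND 0))) -> 0
  row 11 [1011]: (((1 AND NOT 0) IMPLIES 0) AND (NOT 1 AND (NOT 1 AND 0))) -> 0
  row 12 [1100]: (((0 AND NOT 1) IMPLIES 1) AND (NOT 1 AND (NOT 0 AND 1))) -> 0
  row 13 [1101]: (((0 AND NOT 1) IMPLIES 1) AND (NOT 1 AND (NOT 1 AND 1))) -> 0
  row 14 [1110]: (((1 AND NOT 1) IMPLIES 1) AND (NOT 1 AND (NOT 0 AND 1))) -> 0
  row 15 [1111]: (((1 AND NOT 1) IMPLIES 1) AND (NOT 1 AND (NOT 1 AND 1))) -> 0
Full result column, 4 rows per line (P1,P2 fixed per line; P3,P4 runs 00..11 left to right):
  rows 0-3 [P1,P2=00]: 0000  = hex 0
  rows 4-7 [P1,P2=01]: 1010  = hex A
  rows 8-11 [P1,P2=10]: 0000  = hex 0
  rows 12-15 [P1,P2=11]: 0000  = hex 0
Output column (row 0 .. row 15) = 0000101000000000
Output column grouped in 4s = 0000 1010 0000 0000 = 0x0A00
Convert to decimal digit by digit (value = value*16 + digit):
  0 -> 0
  0*16 + 10 (A) = 10
  10*16 + 0 = 160
  160*16 + 0 = 2560
Decimal = 2560

2560


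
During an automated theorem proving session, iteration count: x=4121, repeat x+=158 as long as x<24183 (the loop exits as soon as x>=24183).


Step 1: x goes from 4121 toward 24183 by 158; the body runs while x<24183, so iterations = ceil((bound-start)/step)
Step 2: Distance=20062
Step 3: ceil(20062/158)=127

127


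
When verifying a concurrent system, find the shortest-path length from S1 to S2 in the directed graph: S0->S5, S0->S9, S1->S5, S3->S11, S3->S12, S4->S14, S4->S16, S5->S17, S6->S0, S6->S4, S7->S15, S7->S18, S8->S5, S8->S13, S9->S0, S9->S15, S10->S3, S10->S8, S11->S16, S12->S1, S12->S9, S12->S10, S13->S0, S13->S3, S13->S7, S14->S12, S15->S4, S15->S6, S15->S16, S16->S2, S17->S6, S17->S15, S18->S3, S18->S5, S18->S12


BFS layer-by-layer from S1:
  dist 0: {S1}
  dist 1: {S5}
  dist 2: {S17}
  dist 3: {S6, S15}
  dist 4: {S0, S4, S16}
  dist 5: {S2, S9, S14}
  -> S2 reached at distance 5
Shortest path length = 5

5


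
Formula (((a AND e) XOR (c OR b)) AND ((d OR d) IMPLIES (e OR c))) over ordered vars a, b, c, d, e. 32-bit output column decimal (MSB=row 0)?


Formula: (((a AND e) XOR (c OR b)) AND ((d OR d) IMPLIES (e OR c))) over a, b, c, d, e (32 rows)
Evaluate each row (bits = a,b,c,d,e, MSB first):
  row 0 [00000]: (((0 AND 0) XOR (0 OR 0)) AND ((0 OR 0) IMPLIES (0 OR 0))) -> 0
  row 1 [00001]: (((0 AND 1) XOR (0 OR 0)) AND ((0 OR 0) IMPLIES (1 OR 0))) -> 0
  row 2 [00010]: (((0 AND 0) XOR (0 OR 0)) AND ((1 OR 1) IMPLIES (0 OR 0))) -> 0
  row 3 [00011]: (((0 AND 1) XOR (0 OR 0)) AND ((1 OR 1) IMPLIES (1 OR 0))) -> 0
  row 4 [00100]: (((0 AND 0) XOR (1 OR 0)) AND ((0 OR 0) IMPLIES (0 OR 1))) -> 1
  row 5 [00101]: (((0 AND 1) XOR (1 OR 0)) AND ((0 OR 0) IMPLIES (1 OR 1))) -> 1
  row 6 [00110]: (((0 AND 0) XOR (1 OR 0)) AND ((1 OR 1) IMPLIES (0 OR 1))) -> 1
  row 7 [00111]: (((0 AND 1) XOR (1 OR 0)) AND ((1 OR 1) IMPLIES (1 OR 1))) -> 1
  row 8 [01000]: (((0 AND 0) XOR (0 OR 1)) AND ((0 OR 0) IMPLIES (0 OR 0))) -> 1
  row 9 [01001]: (((0 AND 1) XOR (0 OR 1)) AND ((0 OR 0) IMPLIES (1 OR 0))) -> 1
  row 10 [01010]: (((0 AND 0) XOR (0 OR 1)) AND ((1 OR 1) IMPLIES (0 OR 0))) -> 0
  row 11 [01011]: (((0 AND 1) XOR (0 OR 1)) AND ((1 OR 1) IMPLIES (1 OR 0))) -> 1
  row 12 [01100]: (((0 AND 0) XOR (1 OR 1)) AND ((0 OR 0) IMPLIES (0 OR 1))) -> 1
  row 13 [01101]: (((0 AND 1) XOR (1 OR 1)) AND ((0 OR 0) IMPLIES (1 OR 1))) -> 1
  row 14 [01110]: (((0 AND 0) XOR (1 OR 1)) AND ((1 OR 1) IMPLIES (0 OR 1))) -> 1
  row 15 [01111]: (((0 AND 1) XOR (1 OR 1)) AND ((1 OR 1) IMPLIES (1 OR 1))) -> 1
  row 16 [10000]: (((1 AND 0) XOR (0 OR 0)) AND ((0 OR 0) IMPLIES (0 OR 0))) -> 0
  row 17 [10001]: (((1 AND 1) XOR (0 OR 0)) AND ((0 OR 0) IMPLIES (1 OR 0))) -> 1
  row 18 [10010]: (((1 AND 0) XOR (0 OR 0)) AND ((1 OR 1) IMPLIES (0 OR 0))) -> 0
  row 19 [10011]: (((1 AND 1) XOR (0 OR 0)) AND ((1 OR 1) IMPLIES (1 OR 0))) -> 1
  row 20 [10100]: (((1 AND 0) XOR (1 OR 0)) AND ((0 OR 0) IMPLIES (0 OR 1))) -> 1
  row 21 [10101]: (((1 AND 1) XOR (1 OR 0)) AND ((0 OR 0) IMPLIES (1 OR 1))) -> 0
  row 22 [10110]: (((1 AND 0) XOR (1 OR 0)) AND ((1 OR 1) IMPLIES (0 OR 1))) -> 1
  row 23 [10111]: (((1 AND 1) XOR (1 OR 0)) AND ((1 OR 1) IMPLIES (1 OR 1))) -> 0
  row 24 [11000]: (((1 AND 0) XOR (0 OR 1)) AND ((0 OR 0) IMPLIES (0 OR 0))) -> 1
  row 25 [11001]: (((1 AND 1) XOR (0 OR 1)) AND ((0 OR 0) IMPLIES (1 OR 0))) -> 0
  row 26 [11010]: (((1 AND 0) XOR (0 OR 1)) AND ((1 OR 1) IMPLIES (0 OR 0))) -> 0
  row 27 [11011]: (((1 AND 1) XOR (0 OR 1)) AND ((1 OR 1) IMPLIES (1 OR 0))) -> 0
  row 28 [11100]: (((1 AND 0) XOR (1 OR 1)) AND ((0 OR 0) IMPLIES (0 OR 1))) -> 1
  row 29 [11101]: (((1 AND 1) XOR (1 OR 1)) AND ((0 OR 0) IMPLIES (1 OR 1))) -> 0
  row 30 [11110]: (((1 AND 0) XOR (1 OR 1)) AND ((1 OR 1) IMPLIES (0 OR 1))) -> 1
  row 31 [11111]: (((1 AND 1) XOR (1 OR 1)) AND ((1 OR 1) IMPLIES (1 OR 1))) -> 0
Full result column, 4 rows per line (a,b,c fixed per line; d,e runs 00..11 left to right):
  rows 0-3 [a,b,c=000]: 0000  = hex 0
  rows 4-7 [a,b,c=001]: 1111  = hex F
  rows 8-11 [a,b,c=010]: 1101  = hex D
  rows 12-15 [a,b,c=011]: 1111  = hex F
  rows 16-19 [a,b,c=100]: 0101  = hex 5
  rows 20-23 [a,b,c=101]: 1010  = hex A
  rows 24-27 [a,b,c=110]: 1000  = hex 8
  rows 28-31 [a,b,c=111]: 1010  = hex A
Output column (row 0 .. row 31) = 00001111110111110101101010001010
Output column grouped in 4s = 0000 1111 1101 1111 0101 1010 1000 1010 = 0x0FDF5A8A
Convert to decimal digit by digit (value = value*16 + digit):
  0 -> 0
  0*16 + 15 (F) = 15
  15*16 + 13 (D) = 253
  253*16 + 15 (F) = 4063
  4063*16 + 5 = 65013
  65013*16 + 10 (A) = 1040218
  1040218*16 + 8 = 16643496
  16643496*16 + 10 (A) = 266295946
Decimal = 266295946

266295946


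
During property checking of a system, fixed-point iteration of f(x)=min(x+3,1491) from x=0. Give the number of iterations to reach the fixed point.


Step 1: x=0, cap=1491, increment=3
Step 2: x grows by 3 each step until capped at 1491; fixed point is x=1491
Step 3: iterations = ceil(1491/3) = 497

497


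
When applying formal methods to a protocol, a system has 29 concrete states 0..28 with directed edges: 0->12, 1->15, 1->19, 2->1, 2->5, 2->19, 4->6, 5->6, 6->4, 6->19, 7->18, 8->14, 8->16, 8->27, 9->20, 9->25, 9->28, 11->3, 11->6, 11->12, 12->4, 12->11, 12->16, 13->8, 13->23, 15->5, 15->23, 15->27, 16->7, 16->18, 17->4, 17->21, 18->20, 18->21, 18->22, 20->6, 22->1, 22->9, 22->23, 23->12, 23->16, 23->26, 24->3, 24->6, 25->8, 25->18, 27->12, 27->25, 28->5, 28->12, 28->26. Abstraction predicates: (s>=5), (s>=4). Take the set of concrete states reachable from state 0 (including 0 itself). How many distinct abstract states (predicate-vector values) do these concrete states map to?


BFS from 0:
Concrete reachable: {0, 1, 3, 4, 5, 6, 7, 8, 9, 11, 12, 14, 15, 16, 18, 19, 20, 21, 22, 23, 25, 26, 27, 28}
Abstract via predicates (s>=5), (s>=4):
  (0,0) <- {0, 1, 3}
  (0,1) <- {4}
  (1,1) <- {5, 6, 7, 8, 9, 11, 12, 14, 15, 16, 18, 19, 20, 21, 22, 23, 25, 26, 27, 28}
Distinct abstract states = 3

3


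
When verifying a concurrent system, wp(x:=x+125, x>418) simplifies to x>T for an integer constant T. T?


Formula: wp(x:=E, P) = P[E/x] (substitute E for x in postcondition)
Step 1: Postcondition: x>418
Step 2: Substitute x+125 for x: x+125>418
Step 3: Solve for x: x > 418-125 = 293

293


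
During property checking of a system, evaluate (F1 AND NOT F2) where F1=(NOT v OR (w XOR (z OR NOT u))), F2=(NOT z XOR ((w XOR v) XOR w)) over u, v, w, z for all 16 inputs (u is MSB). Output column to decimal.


F1 = (NOT v OR (w XOR (z OR NOT u)))
F2 = (NOT z XOR ((w XOR v) XOR w))
Counterexample to F1=>F2 is where F1=1 and F2=0.
Evaluate each row (bits = u,v,w,z, MSB first):
  row 0 [0000]: F1=1 F2=1 -> F1&~F2 -> 0
  row 1 [0001]: F1=1 F2=0 -> F1&~F2 -> 1
  row 2 [0010]: F1=1 F2=1 -> F1&~F2 -> 0
  row 3 [0011]: F1=1 F2=0 -> F1&~F2 -> 1
  row 4 [0100]: F1=1 F2=0 -> F1&~F2 -> 1
  row 5 [0101]: F1=1 F2=1 -> F1&~F2 -> 0
  row 6 [0110]: F1=0 F2=0 -> F1&~F2 -> 0
  row 7 [0111]: F1=0 F2=1 -> F1&~F2 -> 0
  row 8 [1000]: F1=1 F2=1 -> F1&~F2 -> 0
  row 9 [1001]: F1=1 F2=0 -> F1&~F2 -> 1
  row 10 [1010]: F1=1 F2=1 -> F1&~F2 -> 0
  row 11 [1011]: F1=1 F2=0 -> F1&~F2 -> 1
  row 12 [1100]: F1=0 F2=0 -> F1&~F2 -> 0
  row 13 [1101]: F1=1 F2=1 -> F1&~F2 -> 0
  row 14 [1110]: F1=1 F2=0 -> F1&~F2 -> 1
  row 15 [1111]: F1=0 F2=1 -> F1&~F2 -> 0
Full result column, 4 rows per line (u,v fixed per line; w,z runs 00..11 left to right):
  rows 0-3 [u,v=00]: 0101  = hex 5
  rows 4-7 [u,v=01]: 1000  = hex 8
  rows 8-11 [u,v=10]: 0101  = hex 5
  rows 12-15 [u,v=11]: 0010  = hex 2
Counterexample vector (row 0 .. row 15) = 0101100001010010
Output column grouped in 4s = 0101 1000 0101 0010 = 0x5852
Convert to decimal digit by digit (value = value*16 + digit):
  5 -> 5
  5*16 + 8 = 88
  88*16 + 5 = 1413
  1413*16 + 2 = 22610
Decimal = 22610

22610


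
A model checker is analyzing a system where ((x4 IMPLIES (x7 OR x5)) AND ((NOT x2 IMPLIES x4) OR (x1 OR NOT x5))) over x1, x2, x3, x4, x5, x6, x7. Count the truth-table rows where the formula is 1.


Formula: ((x4 IMPLIES (x7 OR x5)) AND ((NOT x2 IMPLIES x4) OR (x1 OR NOT x5))) over 7 vars (128 rows)
Evaluate each row (x1, x2, x3, x4, x5, x6, x7 as bits, MSB first):
  row 0 [0000000]: ((0 IMPLIES (0 OR 0)) AND ((NOT 0 IMPLIES 0) OR (0 OR NOT 0))) -> 1
  row 1 [0000001]: ((0 IMPLIES (1 OR 0)) AND ((NOT 0 IMPLIES 0) OR (0 OR NOT 0))) -> 1
  row 2 [0000010]: ((0 IMPLIES (0 OR 0)) AND ((NOT 0 IMPLIES 0) OR (0 OR NOT 0))) -> 1
  row 3 [0000011]: ((0 IMPLIES (1 OR 0)) AND ((NOT 0 IMPLIES 0) OR (0 OR NOT 0))) -> 1
  row 4 [0000100]: ((0 IMPLIES (0 OR 1)) AND ((NOT 0 IMPLIES 0) OR (0 OR NOT 1))) -> 0
  (every remaining row is evaluated the same way; all 128 results are listed next)
Full result column, 8 rows per line (x1,x2,x3,x4 fixed per line; x5,x6,x7 runs 000..111 left to right):
  rows 0-7 [x1,x2,x3,x4=0000]: 11110000  (ones: 4)
  rows 8-15 [x1,x2,x3,x4=0001]: 01011111  (ones: 6)
  rows 16-23 [x1,x2,x3,x4=0010]: 11110000  (ones: 4)
  rows 24-31 [x1,x2,x3,x4=0011]: 01011111  (ones: 6)
  rows 32-39 [x1,x2,x3,x4=0100]: 11111111  (ones: 8)
  rows 40-47 [x1,x2,x3,x4=0101]: 01011111  (ones: 6)
  rows 48-55 [x1,x2,x3,x4=0110]: 11111111  (ones: 8)
  rows 56-63 [x1,x2,x3,x4=0111]: 01011111  (ones: 6)
  rows 64-71 [x1,x2,x3,x4=1000]: 11111111  (ones: 8)
  rows 72-79 [x1,x2,x3,x4=1001]: 01011111  (ones: 6)
  rows 80-87 [x1,x2,x3,x4=1010]: 11111111  (ones: 8)
  rows 88-95 [x1,x2,x3,x4=1011]: 01011111  (ones: 6)
  rows 96-103 [x1,x2,x3,x4=1100]: 11111111  (ones: 8)
  rows 104-111 [x1,x2,x3,x4=1101]: 01011111  (ones: 6)
  rows 112-119 [x1,x2,x3,x4=1110]: 11111111  (ones: 8)
  rows 120-127 [x1,x2,x3,x4=1111]: 01011111  (ones: 6)
Count of 1-rows = 4+6+4+6+8+6+8+6+8+6+8+6+8+6+8+6 = 104

104


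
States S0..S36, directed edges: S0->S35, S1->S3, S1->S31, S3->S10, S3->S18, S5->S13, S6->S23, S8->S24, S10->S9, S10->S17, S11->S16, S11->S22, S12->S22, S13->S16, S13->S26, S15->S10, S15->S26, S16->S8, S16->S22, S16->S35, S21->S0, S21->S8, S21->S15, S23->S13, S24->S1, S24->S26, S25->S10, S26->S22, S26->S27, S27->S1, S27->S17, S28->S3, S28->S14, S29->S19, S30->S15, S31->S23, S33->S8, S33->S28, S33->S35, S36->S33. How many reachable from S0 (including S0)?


BFS from S0:
  layer 0: {S0}
  layer 1: {S35}
Reachable set: {S0, S35}
Count = 2

2


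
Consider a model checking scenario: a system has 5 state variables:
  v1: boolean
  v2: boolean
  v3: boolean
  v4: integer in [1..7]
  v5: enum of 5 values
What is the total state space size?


State space = product of domain sizes of all variables.
Domain sizes:
  v1 (boolean): 2
  v2 (boolean): 2
  v3 (boolean): 2
  v4 (integer in [1..7]): 7
  v5 (enum of 5 values): 5
Product = 2 * 2 * 2 * 7 * 5 = 280

280


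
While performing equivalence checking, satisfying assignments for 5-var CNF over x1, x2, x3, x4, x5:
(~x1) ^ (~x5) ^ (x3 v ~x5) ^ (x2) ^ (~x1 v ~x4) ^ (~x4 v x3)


CNF with 6 clauses over 5 vars (32 assignments).
An assignment satisfies CNF iff every clause has >=1 true literal.
Check each row (bits = x1,x2,x3,x4,x5; clause T/F shown):
  row 0 [00000]: clauses=TTTFTT -> 0
  row 1 [00001]: clauses=TFFFTT -> 0
  row 2 [00010]: clauses=TTTFTF -> 0
  row 3 [00011]: clauses=TFFFTF -> 0
  row 4 [00100]: clauses=TTTFTT -> 0
  row 5 [00101]: clauses=TFTFTT -> 0
  row 6 [00110]: clauses=TTTFTT -> 0
  row 7 [00111]: clauses=TFTFTT -> 0
  row 8 [01000]: clauses=TTTTTT -> 1
  row 9 [01001]: clauses=TFFTTT -> 0
  row 10 [01010]: clauses=TTTTTF -> 0
  row 11 [01011]: clauses=TFFTTF -> 0
  row 12 [01100]: clauses=TTTTTT -> 1
  row 13 [01101]: clauses=TFTTTT -> 0
  row 14 [01110]: clauses=TTTTTT -> 1
  row 15 [01111]: clauses=TFTTTT -> 0
  row 16 [10000]: clauses=FTTFTT -> 0
  row 17 [10001]: clauses=FFFFTT -> 0
  row 18 [10010]: clauses=FTTFFF -> 0
  row 19 [10011]: clauses=FFFFFF -> 0
  row 20 [10100]: clauses=FTTFTT -> 0
  row 21 [10101]: clauses=FFTFTT -> 0
  row 22 [10110]: clauses=FTTFFT -> 0
  row 23 [10111]: clauses=FFTFFT -> 0
  row 24 [11000]: clauses=FTTTTT -> 0
  row 25 [11001]: clauses=FFFTTT -> 0
  row 26 [11010]: clauses=FTTTFF -> 0
  row 27 [11011]: clauses=FFFTFF -> 0
  row 28 [11100]: clauses=FTTTTT -> 0
  row 29 [11101]: clauses=FFTTTT -> 0
  row 30 [11110]: clauses=FTTTFT -> 0
  row 31 [11111]: clauses=FFTTFT -> 0
Full result column, 8 rows per line (x1,x2 fixed per line; x3,x4,x5 runs 000..111 left to right):
  rows 0-7 [x1,x2=00]: 00000000  (ones: 0)
  rows 8-15 [x1,x2=01]: 10001010  (ones: 3)
  rows 16-23 [x1,x2=10]: 00000000  (ones: 0)
  rows 24-31 [x1,x2=11]: 00000000  (ones: 0)
Satisfying assignments = 0+3+0+0 = 3

3


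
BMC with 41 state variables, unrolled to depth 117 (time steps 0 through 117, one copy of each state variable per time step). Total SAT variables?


BMC unrolls to depth k, creating one copy of each state var for steps 0..k.
Step count = 117 + 1 = 118 (steps 0 through 117)
Vars per step = 41
Total = 41 * 118 = 4838

4838


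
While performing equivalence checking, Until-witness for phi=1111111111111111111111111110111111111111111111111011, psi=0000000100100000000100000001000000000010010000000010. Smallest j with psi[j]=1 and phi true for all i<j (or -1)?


(phi U psi) at 0: need smallest j with psi[j]=1 and phi[i]=1 for all i in [0,j).
Scan from step 0:
  step 0: phi=1, psi=0 -> continue
  step 1: phi=1, psi=0 -> continue
  step 2: phi=1, psi=0 -> continue
  step 3: phi=1, psi=0 -> continue
  step 7: psi=1 and phi held for [0,7) -> witness found
Witness step = 7

7


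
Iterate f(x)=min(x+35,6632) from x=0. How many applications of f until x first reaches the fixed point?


Step 1: x=0, cap=6632, increment=35
Step 2: x grows by 35 each step until capped at 6632; fixed point is x=6632
Step 3: iterations = ceil(6632/35) = 190

190


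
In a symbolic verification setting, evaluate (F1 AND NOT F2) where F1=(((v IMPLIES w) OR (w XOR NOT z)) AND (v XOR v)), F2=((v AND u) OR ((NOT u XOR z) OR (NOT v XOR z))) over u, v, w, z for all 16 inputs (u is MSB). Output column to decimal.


F1 = (((v IMPLIES w) OR (w XOR NOT z)) AND (v XOR v))
F2 = ((v AND u) OR ((NOT u XOR z) OR (NOT v XOR z)))
Counterexample to F1=>F2 is where F1=1 and F2=0.
Evaluate each row (bits = u,v,w,z, MSB first):
  row 0 [0000]: F1=0 F2=1 -> F1&~F2 -> 0
  row 1 [0001]: F1=0 F2=0 -> F1&~F2 -> 0
  row 2 [0010]: F1=0 F2=1 -> F1&~F2 -> 0
  row 3 [0011]: F1=0 F2=0 -> F1&~F2 -> 0
  row 4 [0100]: F1=0 F2=1 -> F1&~F2 -> 0
  row 5 [0101]: F1=0 F2=1 -> F1&~F2 -> 0
  row 6 [0110]: F1=0 F2=1 -> F1&~F2 -> 0
  row 7 [0111]: F1=0 F2=1 -> F1&~F2 -> 0
  row 8 [1000]: F1=0 F2=1 -> F1&~F2 -> 0
  row 9 [1001]: F1=0 F2=1 -> F1&~F2 -> 0
  row 10 [1010]: F1=0 F2=1 -> F1&~F2 -> 0
  row 11 [1011]: F1=0 F2=1 -> F1&~F2 -> 0
  row 12 [1100]: F1=0 F2=1 -> F1&~F2 -> 0
  row 13 [1101]: F1=0 F2=1 -> F1&~F2 -> 0
  row 14 [1110]: F1=0 F2=1 -> F1&~F2 -> 0
  row 15 [1111]: F1=0 F2=1 -> F1&~F2 -> 0
Full result column, 4 rows per line (u,v fixed per line; w,z runs 00..11 left to right):
  rows 0-3 [u,v=00]: 0000  = hex 0
  rows 4-7 [u,v=01]: 0000  = hex 0
  rows 8-11 [u,v=10]: 0000  = hex 0
  rows 12-15 [u,v=11]: 0000  = hex 0
Counterexample vector (row 0 .. row 15) = 0000000000000000
Output column grouped in 4s = 0000 0000 0000 0000 = 0x0000
Convert to decimal digit by digit (value = value*16 + digit):
  0 -> 0
  0*16 + 0 = 0
  0*16 + 0 = 0
  0*16 + 0 = 0
Decimal = 0

0


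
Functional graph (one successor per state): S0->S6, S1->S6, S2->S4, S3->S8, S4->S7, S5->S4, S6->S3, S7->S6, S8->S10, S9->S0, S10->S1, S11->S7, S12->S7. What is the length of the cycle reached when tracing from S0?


Trace from S0 until a state repeats:
  S0 -> S6 -> S3 -> S8 -> S10 -> S1 -> S6
S6 first seen at step 1, revisited at step 6.
Cycle length = 6 - 1 = 5

5


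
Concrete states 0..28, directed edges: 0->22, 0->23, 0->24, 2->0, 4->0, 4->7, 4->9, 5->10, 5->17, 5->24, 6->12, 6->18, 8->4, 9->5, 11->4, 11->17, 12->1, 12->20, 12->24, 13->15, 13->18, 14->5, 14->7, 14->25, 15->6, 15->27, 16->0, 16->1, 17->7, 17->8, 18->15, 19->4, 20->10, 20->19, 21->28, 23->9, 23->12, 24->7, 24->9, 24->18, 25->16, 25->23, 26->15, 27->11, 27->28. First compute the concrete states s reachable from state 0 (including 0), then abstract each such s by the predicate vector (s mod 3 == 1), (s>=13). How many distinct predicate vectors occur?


BFS from 0:
Concrete reachable: {0, 1, 4, 5, 6, 7, 8, 9, 10, 11, 12, 15, 17, 18, 19, 20, 22, 23, 24, 27, 28}
Abstract via predicates (s mod 3 == 1), (s>=13):
  (0,0) <- {0, 5, 6, 8, 9, 11, 12}
  (0,1) <- {15, 17, 18, 20, 23, 24, 27}
  (1,0) <- {1, 4, 7, 10}
  (1,1) <- {19, 22, 28}
Distinct abstract states = 4

4


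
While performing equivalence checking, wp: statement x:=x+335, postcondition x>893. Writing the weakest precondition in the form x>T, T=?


Formula: wp(x:=E, P) = P[E/x] (substitute E for x in postcondition)
Step 1: Postcondition: x>893
Step 2: Substitute x+335 for x: x+335>893
Step 3: Solve for x: x > 893-335 = 558

558


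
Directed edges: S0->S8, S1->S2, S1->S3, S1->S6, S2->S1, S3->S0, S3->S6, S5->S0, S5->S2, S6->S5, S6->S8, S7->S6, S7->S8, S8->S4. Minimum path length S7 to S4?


BFS layer-by-layer from S7:
  dist 0: {S7}
  dist 1: {S6, S8}
  dist 2: {S4, S5}
  -> S4 reached at distance 2
Shortest path length = 2

2


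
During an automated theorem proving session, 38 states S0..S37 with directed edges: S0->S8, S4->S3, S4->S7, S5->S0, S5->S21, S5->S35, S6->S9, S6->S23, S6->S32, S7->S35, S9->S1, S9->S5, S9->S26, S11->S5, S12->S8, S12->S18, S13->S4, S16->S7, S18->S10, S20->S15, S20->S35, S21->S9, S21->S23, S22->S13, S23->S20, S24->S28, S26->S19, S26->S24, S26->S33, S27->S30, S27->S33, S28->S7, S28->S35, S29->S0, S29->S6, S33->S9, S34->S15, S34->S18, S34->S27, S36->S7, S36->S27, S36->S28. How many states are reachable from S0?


BFS from S0:
  layer 0: {S0}
  layer 1: {S8}
Reachable set: {S0, S8}
Count = 2

2


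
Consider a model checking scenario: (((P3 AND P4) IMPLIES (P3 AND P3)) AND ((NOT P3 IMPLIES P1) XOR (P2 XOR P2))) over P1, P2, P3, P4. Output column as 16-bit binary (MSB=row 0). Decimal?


Formula: (((P3 AND P4) IMPLIES (P3 AND P3)) AND ((NOT P3 IMPLIES P1) XOR (P2 XOR P2))) over P1, P2, P3, P4 (16 rows)
Evaluate each row (bits = P1,P2,P3,P4, MSB first):
  row 0 [0000]: (((0 AND 0) IMPLIES (0 AND 0)) AND ((NOT 0 IMPLIES 0) XOR (0 XOR 0))) -> 0
  row 1 [0001]: (((0 AND 1) IMPLIES (0 AND 0)) AND ((NOT 0 IMPLIES 0) XOR (0 XOR 0))) -> 0
  row 2 [0010]: (((1 AND 0) IMPLIES (1 AND 1)) AND ((NOT 1 IMPLIES 0) XOR (0 XOR 0))) -> 1
  row 3 [0011]: (((1 AND 1) IMPLIES (1 AND 1)) AND ((NOT 1 IMPLIES 0) XOR (0 XOR 0))) -> 1
  row 4 [0100]: (((0 AND 0) IMPLIES (0 AND 0)) AND ((NOT 0 IMPLIES 0) XOR (1 XOR 1))) -> 0
  row 5 [0101]: (((0 AND 1) IMPLIES (0 AND 0)) AND ((NOT 0 IMPLIES 0) XOR (1 XOR 1))) -> 0
  row 6 [0110]: (((1 AND 0) IMPLIES (1 AND 1)) AND ((NOT 1 IMPLIES 0) XOR (1 XOR 1))) -> 1
  row 7 [0111]: (((1 AND 1) IMPLIES (1 AND 1)) AND ((NOT 1 IMPLIES 0) XOR (1 XOR 1))) -> 1
  row 8 [1000]: (((0 AND 0) IMPLIES (0 AND 0)) AND ((NOT 0 IMPLIES 1) XOR (0 XOR 0))) -> 1
  row 9 [1001]: (((0 AND 1) IMPLIES (0 AND 0)) AND ((NOT 0 IMPLIES 1) XOR (0 XOR 0))) -> 1
  row 10 [1010]: (((1 AND 0) IMPLIES (1 AND 1)) AND ((NOT 1 IMPLIES 1) XOR (0 XOR 0))) -> 1
  row 11 [1011]: (((1 AND 1) IMPLIES (1 AND 1)) AND ((NOT 1 IMPLIES 1) XOR (0 XOR 0))) -> 1
  row 12 [1100]: (((0 AND 0) IMPLIES (0 AND 0)) AND ((NOT 0 IMPLIES 1) XOR (1 XOR 1))) -> 1
  row 13 [1101]: (((0 AND 1) IMPLIES (0 AND 0)) AND ((NOT 0 IMPLIES 1) XOR (1 XOR 1))) -> 1
  row 14 [1110]: (((1 AND 0) IMPLIES (1 AND 1)) AND ((NOT 1 IMPLIES 1) XOR (1 XOR 1))) -> 1
  row 15 [1111]: (((1 AND 1) IMPLIES (1 AND 1)) AND ((NOT 1 IMPLIES 1) XOR (1 XOR 1))) -> 1
Full result column, 4 rows per line (P1,P2 fixed per line; P3,P4 runs 00..11 left to right):
  rows 0-3 [P1,P2=00]: 0011  = hex 3
  rows 4-7 [P1,P2=01]: 0011  = hex 3
  rows 8-11 [P1,P2=10]: 1111  = hex F
  rows 12-15 [P1,P2=11]: 1111  = hex F
Output column (row 0 .. row 15) = 0011001111111111
Output column grouped in 4s = 0011 0011 1111 1111 = 0x33FF
Convert to decimal digit by digit (value = value*16 + digit):
  3 -> 3
  3*16 + 3 = 51
  51*16 + 15 (F) = 831
  831*16 + 15 (F) = 13311
Decimal = 13311

13311
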